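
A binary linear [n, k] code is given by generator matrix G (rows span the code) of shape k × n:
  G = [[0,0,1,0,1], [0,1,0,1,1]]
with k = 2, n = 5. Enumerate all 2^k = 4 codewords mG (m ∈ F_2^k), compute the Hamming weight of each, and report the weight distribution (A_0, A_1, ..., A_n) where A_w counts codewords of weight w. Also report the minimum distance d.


Weight distribution: A_0 = 1, A_2 = 1, A_3 = 2. Minimum distance d = 2.

Enumerate all 2^2 = 4 messages m ∈ F_2^2.
For each, compute codeword c = mG in F_2^5, then tally its weight.
  m = 00 → c = 00000, weight = 0.
  m = 10 → c = 00101, weight = 2.
  m = 01 → c = 01011, weight = 3.
  m = 11 → c = 01110, weight = 3.
Tally weights:
  weight 0: 1 codewords.
  weight 2: 1 codewords.
  weight 3: 2 codewords.
Minimum distance d = smallest w > 0 with A_w > 0 = 2.
Sanity: Σ A_w = 4 = 2^2 = 4 ✓.


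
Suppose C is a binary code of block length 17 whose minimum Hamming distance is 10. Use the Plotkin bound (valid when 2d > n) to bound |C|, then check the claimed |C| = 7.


Plotkin bound M ≤ 6; given |C| = 7 > bound (violated).

Check applicability: 2d = 20, n = 17.
2d − n = 3 > 0, so Plotkin applies.
Compute d/(2d−n) = 10/3 ≈ 3.3333.
⌊d/(2d−n)⌋ = 3.
Plotkin bound: M ≤ 2·3 = 6.
Given |C| = 7, check: VIOLATED.
This |C| is above the Plotkin bound, so no binary code with n = 17, d = 10 and 7 codewords exists.


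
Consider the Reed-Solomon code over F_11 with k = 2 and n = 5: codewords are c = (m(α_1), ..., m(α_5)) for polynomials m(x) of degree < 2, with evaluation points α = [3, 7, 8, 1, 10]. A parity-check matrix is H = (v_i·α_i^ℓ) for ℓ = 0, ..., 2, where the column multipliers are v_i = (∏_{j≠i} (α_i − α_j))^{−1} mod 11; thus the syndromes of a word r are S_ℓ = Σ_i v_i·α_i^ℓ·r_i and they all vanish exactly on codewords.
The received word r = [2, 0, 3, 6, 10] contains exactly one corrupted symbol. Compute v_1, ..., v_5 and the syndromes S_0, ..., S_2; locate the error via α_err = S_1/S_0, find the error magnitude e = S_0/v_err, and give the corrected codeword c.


S = (1, 7, 5), error at position 2, error magnitude e = 6, c = [2, 5, 3, 6, 10].

Step 1: column multipliers v_i = (∏_{j≠i}(α_i − α_j))^{−1} mod 11.
  i = 1 (α = 3): (3−7)(3−8)(3−1)(3−10) = (−4)·(−5)·2·(−7) = −280 ≡ 6, so v_1 = 6^{−1} = 2 (mod 11).
  i = 2 (α = 7): (7−3)(7−8)(7−1)(7−10) = 4·(−1)·6·(−3) = 72 ≡ 6, so v_2 = 6^{−1} = 2 (mod 11).
  i = 3 (α = 8): (8−3)(8−7)(8−1)(8−10) = 5·1·7·(−2) = −70 ≡ 7, so v_3 = 7^{−1} = 8 (mod 11).
  i = 4 (α = 1): (1−3)(1−7)(1−8)(1−10) = (−2)·(−6)·(−7)·(−9) = 756 ≡ 8, so v_4 = 8^{−1} = 7 (mod 11).
  i = 5 (α = 10): (10−3)(10−7)(10−8)(10−1) = 7·3·2·9 = 378 ≡ 4, so v_5 = 4^{−1} = 3 (mod 11).
  v = [2, 2, 8, 7, 3].
Step 2: syndromes of r = [2, 0, 3, 6, 10] (all sums mod 11).
  S_0 = Σ v_i r_i = 2·2 + 2·0 + 8·3 + 7·6 + 3·10 = 100 ≡ 1.
  S_1 = Σ v_i α_i r_i = 2·3·2 + 2·7·0 + 8·8·3 + 7·1·6 + 3·10·10 = 546 ≡ 7.
  α_i^2 mod 11 = [9, 5, 9, 1, 1].
  S_2 = Σ v_i α_i^2 r_i = 2·9·2 + 2·5·0 + 8·9·3 + 7·1·6 + 3·1·10 = 324 ≡ 5.
  S = (1, 7, 5) ≠ 0, so r is not a codeword (an error is present).
Step 3: locate the error. For a single error e at position i, S_ℓ = v_i·e·α_i^ℓ, so α_err = S_1/S_0.
  S_0^{−1} = 1^{−1} = 1 (mod 11), so α_err = 7·1 = 7 ≡ 7 = α_2. Error position i = 2.
  Consistency check: S_2/S_1 = 5·8 = 40 ≡ 7 = α_err ✓ (single-error assumption holds).
Step 4: error magnitude e = S_0/v_2 = S_0·∏_{j≠2}(α_2 − α_j) = 1·6 = 6 ≡ 6 (mod 11).
Step 5: correct position 2: c_2 = r_2 − e = 0 − 6 ≡ 5 (mod 11). Hence c = [2, 5, 3, 6, 10].
  Check: interpolating c through the α_i gives m(x) = 8 + 9·x (degree < 2) with m(α_i) = c_i for every i, so c is indeed a codeword.


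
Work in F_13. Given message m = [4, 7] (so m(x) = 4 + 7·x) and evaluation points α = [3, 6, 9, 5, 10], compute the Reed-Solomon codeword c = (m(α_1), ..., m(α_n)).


c = [12, 7, 2, 0, 9]

Message polynomial: m(x) = 4 + 7·x (mod 13).
For each evaluation point α_i, compute m(α_i) mod 13:
  α_1 = 3: Horner steps 7 → 12, so m(3) = 12.
  α_2 = 6: Horner steps 7 → 7, so m(6) = 7.
  α_3 = 9: Horner steps 7 → 2, so m(9) = 2.
  α_4 = 5: Horner steps 7 → 0, so m(5) = 0.
  α_5 = 10: Horner steps 7 → 9, so m(10) = 9.
Codeword c = [12, 7, 2, 0, 9] ∈ F_13^5.


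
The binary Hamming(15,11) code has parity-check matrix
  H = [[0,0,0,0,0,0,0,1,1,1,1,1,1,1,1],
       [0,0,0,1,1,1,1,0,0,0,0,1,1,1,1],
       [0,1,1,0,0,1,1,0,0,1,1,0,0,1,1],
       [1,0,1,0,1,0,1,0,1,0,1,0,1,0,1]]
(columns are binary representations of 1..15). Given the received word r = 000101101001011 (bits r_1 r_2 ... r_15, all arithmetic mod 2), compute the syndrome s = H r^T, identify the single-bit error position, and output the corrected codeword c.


s = (0, 0, 0, 1)^T, error position = 1, corrected codeword c = 100101101001011

Compute s = H r^T mod 2 one row at a time:
  s_1 = 0 + 1 + 0 + 0 + 1 + 0 + 1 + 1 = 4 ≡ 0 (mod 2).
  s_2 = 1 + 0 + 1 + 1 + 1 + 0 + 1 + 1 = 6 ≡ 0 (mod 2).
  s_3 = 0 + 0 + 1 + 1 + 0 + 0 + 1 + 1 = 4 ≡ 0 (mod 2).
  s_4 = 0 + 0 + 0 + 1 + 1 + 0 + 0 + 1 = 3 ≡ 1 (mod 2).
s = (0, 0, 0, 1)^T — this equals column 1 of H (binary 0001), so error is at position 1.
Correct: flip bit 1 of r = 000101101001011 to get c = 100101101001011.


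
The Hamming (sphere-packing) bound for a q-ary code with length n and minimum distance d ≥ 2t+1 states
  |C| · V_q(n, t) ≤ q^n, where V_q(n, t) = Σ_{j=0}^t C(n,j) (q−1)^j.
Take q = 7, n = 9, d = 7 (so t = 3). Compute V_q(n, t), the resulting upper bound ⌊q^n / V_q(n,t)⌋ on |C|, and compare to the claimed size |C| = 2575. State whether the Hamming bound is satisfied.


V_q(n, t) = 19495, q^n = 40353607, Hamming bound = 2069, |C| = 2575 > bound (violated).

Step 1: Compute V_q(n, t) = Σ_{j=0}^3 C(n, j) (q−1)^j.
  j = 0: C(9,0)·(6)^0 = 1·1 = 1.
  j = 1: C(9,1)·(6)^1 = 9·6 = 54.
  j = 2: C(9,2)·(6)^2 = 36·36 = 1296.
  j = 3: C(9,3)·(6)^3 = 84·216 = 18144.
  V_q(n, t) = 1 + 54 + 1296 + 18144 = 19495.
Step 2: q^n = 7^9 = 40353607.
Step 3: Hamming bound ⌊q^n / V_q(n,t)⌋ = ⌊40353607/19495⌋ = 2069.
Step 4: Compare |C| = 2575 to 2069: violated.
The claimed |C| lies above the Hamming bound, so no 7-ary code of length 9 with d ≥ 7 can have 2575 codewords.


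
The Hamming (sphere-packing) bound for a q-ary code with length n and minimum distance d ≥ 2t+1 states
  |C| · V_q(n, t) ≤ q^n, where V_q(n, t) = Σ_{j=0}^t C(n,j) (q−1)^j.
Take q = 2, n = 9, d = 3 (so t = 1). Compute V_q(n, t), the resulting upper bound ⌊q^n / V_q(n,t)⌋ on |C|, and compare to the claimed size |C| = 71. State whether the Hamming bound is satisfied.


V_q(n, t) = 10, q^n = 512, Hamming bound = 51, |C| = 71 > bound (violated).

Step 1: Compute V_q(n, t) = Σ_{j=0}^1 C(n, j) (q−1)^j.
  j = 0: C(9,0)·(1)^0 = 1·1 = 1.
  j = 1: C(9,1)·(1)^1 = 9·1 = 9.
  V_q(n, t) = 1 + 9 = 10.
Step 2: q^n = 2^9 = 512.
Step 3: Hamming bound ⌊q^n / V_q(n,t)⌋ = ⌊512/10⌋ = 51.
Step 4: Compare |C| = 71 to 51: violated.
The claimed |C| lies above the Hamming bound, so no 2-ary code of length 9 with d ≥ 3 can have 71 codewords.


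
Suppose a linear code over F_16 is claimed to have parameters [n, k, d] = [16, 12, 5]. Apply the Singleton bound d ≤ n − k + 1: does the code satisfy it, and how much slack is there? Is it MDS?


Singleton RHS = n − k + 1 = 5, slack = 0, bound satisfied, MDS.

Singleton bound: d ≤ n − k + 1.
Here n = 16, k = 12, so n − k + 1 = 5.
Given d = 5, check d ≤ 5: YES.
Slack = (n − k + 1) − d = 0.
The code is MDS (slack = 0).
Description: the claimed parameters are [16, 12, 5]_16; such a code would be MDS (meets Singleton bound).


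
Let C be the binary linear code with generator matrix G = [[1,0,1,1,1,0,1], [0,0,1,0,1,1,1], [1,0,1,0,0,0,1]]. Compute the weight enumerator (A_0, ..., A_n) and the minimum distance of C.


Weight distribution: A_0 = 1, A_2 = 1, A_3 = 3, A_4 = 2, A_5 = 1. Minimum distance d = 2.

Enumerate all 2^3 = 8 messages m ∈ F_2^3.
For each, compute codeword c = mG in F_2^7, then tally its weight.
  m = 000 → c = 0000000, weight = 0.
  m = 100 → c = 1011101, weight = 5.
  m = 010 → c = 0010111, weight = 4.
  m = 110 → c = 1001010, weight = 3.
  m = 001 → c = 1010001, weight = 3.
  m = 101 → c = 0001100, weight = 2.
  m = 011 → c = 1000110, weight = 3.
  m = 111 → c = 0011011, weight = 4.
Tally weights:
  weight 0: 1 codewords.
  weight 2: 1 codewords.
  weight 3: 3 codewords.
  weight 4: 2 codewords.
  weight 5: 1 codewords.
Minimum distance d = smallest w > 0 with A_w > 0 = 2.
Sanity: Σ A_w = 8 = 2^3 = 8 ✓.


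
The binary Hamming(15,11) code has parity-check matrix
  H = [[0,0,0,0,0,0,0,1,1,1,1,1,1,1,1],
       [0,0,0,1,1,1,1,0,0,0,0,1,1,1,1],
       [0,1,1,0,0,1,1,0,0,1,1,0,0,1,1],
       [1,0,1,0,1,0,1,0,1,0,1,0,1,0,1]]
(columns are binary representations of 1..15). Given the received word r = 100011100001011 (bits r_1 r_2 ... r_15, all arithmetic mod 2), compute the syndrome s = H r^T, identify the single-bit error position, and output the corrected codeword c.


s = (1, 0, 0, 0)^T, error position = 8, corrected codeword c = 100011110001011

Compute s = H r^T mod 2 one row at a time:
  s_1 = 0 + 0 + 0 + 0 + 1 + 0 + 1 + 1 = 3 ≡ 1 (mod 2).
  s_2 = 0 + 1 + 1 + 1 + 1 + 0 + 1 + 1 = 6 ≡ 0 (mod 2).
  s_3 = 0 + 0 + 1 + 1 + 0 + 0 + 1 + 1 = 4 ≡ 0 (mod 2).
  s_4 = 1 + 0 + 1 + 1 + 0 + 0 + 0 + 1 = 4 ≡ 0 (mod 2).
s = (1, 0, 0, 0)^T — this equals column 8 of H (binary 1000), so error is at position 8.
Correct: flip bit 8 of r = 100011100001011 to get c = 100011110001011.


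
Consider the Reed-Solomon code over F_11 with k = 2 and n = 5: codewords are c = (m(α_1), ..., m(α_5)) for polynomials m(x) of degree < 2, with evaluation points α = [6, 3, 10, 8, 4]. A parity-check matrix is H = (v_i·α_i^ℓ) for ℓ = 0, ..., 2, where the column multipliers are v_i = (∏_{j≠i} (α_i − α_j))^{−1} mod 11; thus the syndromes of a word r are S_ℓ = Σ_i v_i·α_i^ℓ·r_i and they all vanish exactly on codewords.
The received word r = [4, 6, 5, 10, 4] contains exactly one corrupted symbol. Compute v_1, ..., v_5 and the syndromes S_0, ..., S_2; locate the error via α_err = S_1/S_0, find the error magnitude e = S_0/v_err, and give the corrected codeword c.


S = (4, 5, 9), error at position 5, error magnitude e = 6, c = [4, 6, 5, 10, 9].

Step 1: column multipliers v_i = (∏_{j≠i}(α_i − α_j))^{−1} mod 11.
  i = 1 (α = 6): (6−3)(6−10)(6−8)(6−4) = 3·(−4)·(−2)·2 = 48 ≡ 4, so v_1 = 4^{−1} = 3 (mod 11).
  i = 2 (α = 3): (3−6)(3−10)(3−8)(3−4) = (−3)·(−7)·(−5)·(−1) = 105 ≡ 6, so v_2 = 6^{−1} = 2 (mod 11).
  i = 3 (α = 10): (10−6)(10−3)(10−8)(10−4) = 4·7·2·6 = 336 ≡ 6, so v_3 = 6^{−1} = 2 (mod 11).
  i = 4 (α = 8): (8−6)(8−3)(8−10)(8−4) = 2·5·(−2)·4 = −80 ≡ 8, so v_4 = 8^{−1} = 7 (mod 11).
  i = 5 (α = 4): (4−6)(4−3)(4−10)(4−8) = (−2)·1·(−6)·(−4) = −48 ≡ 7, so v_5 = 7^{−1} = 8 (mod 11).
  v = [3, 2, 2, 7, 8].
Step 2: syndromes of r = [4, 6, 5, 10, 4] (all sums mod 11).
  S_0 = Σ v_i r_i = 3·4 + 2·6 + 2·5 + 7·10 + 8·4 = 136 ≡ 4.
  S_1 = Σ v_i α_i r_i = 3·6·4 + 2·3·6 + 2·10·5 + 7·8·10 + 8·4·4 = 896 ≡ 5.
  α_i^2 mod 11 = [3, 9, 1, 9, 5].
  S_2 = Σ v_i α_i^2 r_i = 3·3·4 + 2·9·6 + 2·1·5 + 7·9·10 + 8·5·4 = 944 ≡ 9.
  S = (4, 5, 9) ≠ 0, so r is not a codeword (an error is present).
Step 3: locate the error. For a single error e at position i, S_ℓ = v_i·e·α_i^ℓ, so α_err = S_1/S_0.
  S_0^{−1} = 4^{−1} = 3 (mod 11), so α_err = 5·3 = 15 ≡ 4 = α_5. Error position i = 5.
  Consistency check: S_2/S_1 = 9·9 = 81 ≡ 4 = α_err ✓ (single-error assumption holds).
Step 4: error magnitude e = S_0/v_5 = S_0·∏_{j≠5}(α_5 − α_j) = 4·7 = 28 ≡ 6 (mod 11).
Step 5: correct position 5: c_5 = r_5 − e = 4 − 6 ≡ 9 (mod 11). Hence c = [4, 6, 5, 10, 9].
  Check: interpolating c through the α_i gives m(x) = 8 + 3·x (degree < 2) with m(α_i) = c_i for every i, so c is indeed a codeword.


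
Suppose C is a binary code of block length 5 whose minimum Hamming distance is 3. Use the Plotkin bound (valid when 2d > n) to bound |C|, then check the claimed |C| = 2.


Plotkin bound M ≤ 6; given |C| = 2 ≤ bound (satisfied).

Check applicability: 2d = 6, n = 5.
2d − n = 1 > 0, so Plotkin applies.
Compute d/(2d−n) = 3/1 ≈ 3.0000.
⌊d/(2d−n)⌋ = 3.
Plotkin bound: M ≤ 2·3 = 6.
Given |C| = 2, check: satisfied.
This |C| is below the Plotkin bound.


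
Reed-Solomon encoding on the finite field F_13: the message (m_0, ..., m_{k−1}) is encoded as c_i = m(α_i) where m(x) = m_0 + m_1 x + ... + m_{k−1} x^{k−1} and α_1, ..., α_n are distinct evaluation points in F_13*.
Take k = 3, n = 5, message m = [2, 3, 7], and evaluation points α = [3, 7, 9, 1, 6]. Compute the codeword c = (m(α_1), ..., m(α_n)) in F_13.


c = [9, 2, 11, 12, 12]

Message polynomial: m(x) = 2 + 3·x + 7·x^2 (mod 13).
For each evaluation point α_i, compute m(α_i) mod 13:
  α_1 = 3: Horner steps 7 → 11 → 9, so m(3) = 9.
  α_2 = 7: Horner steps 7 → 0 → 2, so m(7) = 2.
  α_3 = 9: Horner steps 7 → 1 → 11, so m(9) = 11.
  α_4 = 1: Horner steps 7 → 10 → 12, so m(1) = 12.
  α_5 = 6: Horner steps 7 → 6 → 12, so m(6) = 12.
Codeword c = [9, 2, 11, 12, 12] ∈ F_13^5.


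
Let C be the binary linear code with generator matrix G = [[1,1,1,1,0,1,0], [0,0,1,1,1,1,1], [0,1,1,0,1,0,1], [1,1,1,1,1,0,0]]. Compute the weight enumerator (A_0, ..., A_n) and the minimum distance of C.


Weight distribution: A_0 = 1, A_2 = 2, A_3 = 4, A_4 = 5, A_5 = 4. Minimum distance d = 2.

Enumerate all 2^4 = 16 messages m ∈ F_2^4.
For each, compute codeword c = mG in F_2^7, then tally its weight.
  m = 0000 → c = 0000000, weight = 0.
  m = 1000 → c = 1111010, weight = 5.
  m = 0100 → c = 0011111, weight = 5.
  m = 1100 → c = 1100101, weight = 4.
  m = 0010 → c = 0110101, weight = 4.
  m = 1010 → c = 1001111, weight = 5.
  m = 0110 → c = 0101010, weight = 3.
  m = 1110 → c = 1010000, weight = 2.
  m = 0001 → c = 1111100, weight = 5.
  m = 1001 → c = 0000110, weight = 2.
  m = 0101 → c = 1100011, weight = 4.
  m = 1101 → c = 0011001, weight = 3.
  m = 0011 → c = 1001001, weight = 3.
  m = 1011 → c = 0110011, weight = 4.
  m = 0111 → c = 1010110, weight = 4.
  m = 1111 → c = 0101100, weight = 3.
Tally weights:
  weight 0: 1 codewords.
  weight 2: 2 codewords.
  weight 3: 4 codewords.
  weight 4: 5 codewords.
  weight 5: 4 codewords.
Minimum distance d = smallest w > 0 with A_w > 0 = 2.
Sanity: Σ A_w = 16 = 2^4 = 16 ✓.


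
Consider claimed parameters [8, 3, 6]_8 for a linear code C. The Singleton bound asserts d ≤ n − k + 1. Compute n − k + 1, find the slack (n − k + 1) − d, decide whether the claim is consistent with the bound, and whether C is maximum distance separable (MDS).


Singleton RHS = n − k + 1 = 6, slack = 0, bound satisfied, MDS.

Singleton bound: d ≤ n − k + 1.
Here n = 8, k = 3, so n − k + 1 = 6.
Given d = 6, check d ≤ 6: YES.
Slack = (n − k + 1) − d = 0.
The code is MDS (slack = 0).
Description: the claimed parameters are [8, 3, 6]_8; such a code would be MDS (meets Singleton bound).


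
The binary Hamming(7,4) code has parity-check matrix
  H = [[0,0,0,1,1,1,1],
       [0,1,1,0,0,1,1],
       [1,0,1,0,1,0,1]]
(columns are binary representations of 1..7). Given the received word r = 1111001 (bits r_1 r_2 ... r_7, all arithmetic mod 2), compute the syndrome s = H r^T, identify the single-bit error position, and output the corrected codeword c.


s = (0, 1, 1)^T, error position = 3, corrected codeword c = 1101001

Compute s = H r^T mod 2 one row at a time:
  s_1 = 1 + 0 + 0 + 1 = 2 ≡ 0 (mod 2).
  s_2 = 1 + 1 + 0 + 1 = 3 ≡ 1 (mod 2).
  s_3 = 1 + 1 + 0 + 1 = 3 ≡ 1 (mod 2).
s = (0, 1, 1)^T — this equals column 3 of H (binary 011), so error is at position 3.
Correct: flip bit 3 of r = 1111001 to get c = 1101001.


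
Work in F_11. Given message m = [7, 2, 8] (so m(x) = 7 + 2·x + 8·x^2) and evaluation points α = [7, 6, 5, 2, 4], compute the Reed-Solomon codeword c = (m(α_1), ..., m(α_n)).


c = [6, 10, 8, 10, 0]

Message polynomial: m(x) = 7 + 2·x + 8·x^2 (mod 11).
For each evaluation point α_i, compute m(α_i) mod 11:
  α_1 = 7: Horner steps 8 → 3 → 6, so m(7) = 6.
  α_2 = 6: Horner steps 8 → 6 → 10, so m(6) = 10.
  α_3 = 5: Horner steps 8 → 9 → 8, so m(5) = 8.
  α_4 = 2: Horner steps 8 → 7 → 10, so m(2) = 10.
  α_5 = 4: Horner steps 8 → 1 → 0, so m(4) = 0.
Codeword c = [6, 10, 8, 10, 0] ∈ F_11^5.


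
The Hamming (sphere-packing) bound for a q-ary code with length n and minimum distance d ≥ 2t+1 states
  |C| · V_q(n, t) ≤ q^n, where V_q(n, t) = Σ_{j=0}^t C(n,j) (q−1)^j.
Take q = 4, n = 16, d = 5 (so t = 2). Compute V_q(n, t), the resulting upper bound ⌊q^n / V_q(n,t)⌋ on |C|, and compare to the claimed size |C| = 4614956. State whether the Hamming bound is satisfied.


V_q(n, t) = 1129, q^n = 4294967296, Hamming bound = 3804222, |C| = 4614956 > bound (violated).

Step 1: Compute V_q(n, t) = Σ_{j=0}^2 C(n, j) (q−1)^j.
  j = 0: C(16,0)·(3)^0 = 1·1 = 1.
  j = 1: C(16,1)·(3)^1 = 16·3 = 48.
  j = 2: C(16,2)·(3)^2 = 120·9 = 1080.
  V_q(n, t) = 1 + 48 + 1080 = 1129.
Step 2: q^n = 4^16 = 4294967296.
Step 3: Hamming bound ⌊q^n / V_q(n,t)⌋ = ⌊4294967296/1129⌋ = 3804222.
Step 4: Compare |C| = 4614956 to 3804222: violated.
The claimed |C| lies above the Hamming bound, so no 4-ary code of length 16 with d ≥ 5 can have 4614956 codewords.


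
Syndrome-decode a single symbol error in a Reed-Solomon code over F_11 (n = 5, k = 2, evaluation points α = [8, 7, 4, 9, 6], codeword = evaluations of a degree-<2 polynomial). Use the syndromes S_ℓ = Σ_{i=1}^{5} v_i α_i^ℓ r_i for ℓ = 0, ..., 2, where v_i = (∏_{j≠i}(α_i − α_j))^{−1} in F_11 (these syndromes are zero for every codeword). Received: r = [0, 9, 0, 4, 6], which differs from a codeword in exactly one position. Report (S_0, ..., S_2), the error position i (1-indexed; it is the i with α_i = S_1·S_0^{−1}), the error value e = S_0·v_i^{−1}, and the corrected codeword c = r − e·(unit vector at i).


S = (7, 1, 8), error at position 1, error magnitude e = 10, c = [1, 9, 0, 4, 6].

Step 1: column multipliers v_i = (∏_{j≠i}(α_i − α_j))^{−1} mod 11.
  i = 1 (α = 8): (8−7)(8−4)(8−9)(8−6) = 1·4·(−1)·2 = −8 ≡ 3, so v_1 = 3^{−1} = 4 (mod 11).
  i = 2 (α = 7): (7−8)(7−4)(7−9)(7−6) = (−1)·3·(−2)·1 = 6 ≡ 6, so v_2 = 6^{−1} = 2 (mod 11).
  i = 3 (α = 4): (4−8)(4−7)(4−9)(4−6) = (−4)·(−3)·(−5)·(−2) = 120 ≡ 10, so v_3 = 10^{−1} = 10 (mod 11).
  i = 4 (α = 9): (9−8)(9−7)(9−4)(9−6) = 1·2·5·3 = 30 ≡ 8, so v_4 = 8^{−1} = 7 (mod 11).
  i = 5 (α = 6): (6−8)(6−7)(6−4)(6−9) = (−2)·(−1)·2·(−3) = −12 ≡ 10, so v_5 = 10^{−1} = 10 (mod 11).
  v = [4, 2, 10, 7, 10].
Step 2: syndromes of r = [0, 9, 0, 4, 6] (all sums mod 11).
  S_0 = Σ v_i r_i = 4·0 + 2·9 + 10·0 + 7·4 + 10·6 = 106 ≡ 7.
  S_1 = Σ v_i α_i r_i = 4·8·0 + 2·7·9 + 10·4·0 + 7·9·4 + 10·6·6 = 738 ≡ 1.
  α_i^2 mod 11 = [9, 5, 5, 4, 3].
  S_2 = Σ v_i α_i^2 r_i = 4·9·0 + 2·5·9 + 10·5·0 + 7·4·4 + 10·3·6 = 382 ≡ 8.
  S = (7, 1, 8) ≠ 0, so r is not a codeword (an error is present).
Step 3: locate the error. For a single error e at position i, S_ℓ = v_i·e·α_i^ℓ, so α_err = S_1/S_0.
  S_0^{−1} = 7^{−1} = 8 (mod 11), so α_err = 1·8 = 8 ≡ 8 = α_1. Error position i = 1.
  Consistency check: S_2/S_1 = 8·1 = 8 ≡ 8 = α_err ✓ (single-error assumption holds).
Step 4: error magnitude e = S_0/v_1 = S_0·∏_{j≠1}(α_1 − α_j) = 7·3 = 21 ≡ 10 (mod 11).
Step 5: correct position 1: c_1 = r_1 − e = 0 − 10 ≡ 1 (mod 11). Hence c = [1, 9, 0, 4, 6].
  Check: interpolating c through the α_i gives m(x) = 10 + 3·x (degree < 2) with m(α_i) = c_i for every i, so c is indeed a codeword.


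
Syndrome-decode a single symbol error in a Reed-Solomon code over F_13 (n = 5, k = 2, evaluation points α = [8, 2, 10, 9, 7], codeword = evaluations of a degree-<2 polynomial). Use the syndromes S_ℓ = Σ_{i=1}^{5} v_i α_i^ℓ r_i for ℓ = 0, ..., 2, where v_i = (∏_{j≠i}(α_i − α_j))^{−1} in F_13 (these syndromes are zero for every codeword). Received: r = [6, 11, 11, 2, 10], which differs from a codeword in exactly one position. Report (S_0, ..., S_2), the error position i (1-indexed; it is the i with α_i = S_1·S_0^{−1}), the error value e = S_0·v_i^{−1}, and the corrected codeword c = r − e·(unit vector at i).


S = (11, 9, 5), error at position 2, error magnitude e = 7, c = [6, 4, 11, 2, 10].

Step 1: column multipliers v_i = (∏_{j≠i}(α_i − α_j))^{−1} mod 13.
  i = 1 (α = 8): (8−2)(8−10)(8−9)(8−7) = 6·(−2)·(−1)·1 = 12 ≡ 12, so v_1 = 12^{−1} = 12 (mod 13).
  i = 2 (α = 2): (2−8)(2−10)(2−9)(2−7) = (−6)·(−8)·(−7)·(−5) = 1680 ≡ 3, so v_2 = 3^{−1} = 9 (mod 13).
  i = 3 (α = 10): (10−8)(10−2)(10−9)(10−7) = 2·8·1·3 = 48 ≡ 9, so v_3 = 9^{−1} = 3 (mod 13).
  i = 4 (α = 9): (9−8)(9−2)(9−10)(9−7) = 1·7·(−1)·2 = −14 ≡ 12, so v_4 = 12^{−1} = 12 (mod 13).
  i = 5 (α = 7): (7−8)(7−2)(7−10)(7−9) = (−1)·5·(−3)·(−2) = −30 ≡ 9, so v_5 = 9^{−1} = 3 (mod 13).
  v = [12, 9, 3, 12, 3].
Step 2: syndromes of r = [6, 11, 11, 2, 10] (all sums mod 13).
  S_0 = Σ v_i r_i = 12·6 + 9·11 + 3·11 + 12·2 + 3·10 = 258 ≡ 11.
  S_1 = Σ v_i α_i r_i = 12·8·6 + 9·2·11 + 3·10·11 + 12·9·2 + 3·7·10 = 1530 ≡ 9.
  α_i^2 mod 13 = [12, 4, 9, 3, 10].
  S_2 = Σ v_i α_i^2 r_i = 12·12·6 + 9·4·11 + 3·9·11 + 12·3·2 + 3·10·10 = 1929 ≡ 5.
  S = (11, 9, 5) ≠ 0, so r is not a codeword (an error is present).
Step 3: locate the error. For a single error e at position i, S_ℓ = v_i·e·α_i^ℓ, so α_err = S_1/S_0.
  S_0^{−1} = 11^{−1} = 6 (mod 13), so α_err = 9·6 = 54 ≡ 2 = α_2. Error position i = 2.
  Consistency check: S_2/S_1 = 5·3 = 15 ≡ 2 = α_err ✓ (single-error assumption holds).
Step 4: error magnitude e = S_0/v_2 = S_0·∏_{j≠2}(α_2 − α_j) = 11·3 = 33 ≡ 7 (mod 13).
Step 5: correct position 2: c_2 = r_2 − e = 11 − 7 ≡ 4 (mod 13). Hence c = [6, 4, 11, 2, 10].
  Check: interpolating c through the α_i gives m(x) = 12 + 9·x (degree < 2) with m(α_i) = c_i for every i, so c is indeed a codeword.


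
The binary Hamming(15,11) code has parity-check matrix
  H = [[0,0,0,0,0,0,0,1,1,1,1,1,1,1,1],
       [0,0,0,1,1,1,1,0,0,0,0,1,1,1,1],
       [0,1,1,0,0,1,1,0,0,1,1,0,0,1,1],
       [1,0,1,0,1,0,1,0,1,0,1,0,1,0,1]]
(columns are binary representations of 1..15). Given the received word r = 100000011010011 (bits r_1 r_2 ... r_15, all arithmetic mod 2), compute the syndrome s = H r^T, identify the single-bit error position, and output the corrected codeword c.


s = (1, 0, 1, 0)^T, error position = 10, corrected codeword c = 100000011110011

Compute s = H r^T mod 2 one row at a time:
  s_1 = 1 + 1 + 0 + 1 + 0 + 0 + 1 + 1 = 5 ≡ 1 (mod 2).
  s_2 = 0 + 0 + 0 + 0 + 0 + 0 + 1 + 1 = 2 ≡ 0 (mod 2).
  s_3 = 0 + 0 + 0 + 0 + 0 + 1 + 1 + 1 = 3 ≡ 1 (mod 2).
  s_4 = 1 + 0 + 0 + 0 + 1 + 1 + 0 + 1 = 4 ≡ 0 (mod 2).
s = (1, 0, 1, 0)^T — this equals column 10 of H (binary 1010), so error is at position 10.
Correct: flip bit 10 of r = 100000011010011 to get c = 100000011110011.


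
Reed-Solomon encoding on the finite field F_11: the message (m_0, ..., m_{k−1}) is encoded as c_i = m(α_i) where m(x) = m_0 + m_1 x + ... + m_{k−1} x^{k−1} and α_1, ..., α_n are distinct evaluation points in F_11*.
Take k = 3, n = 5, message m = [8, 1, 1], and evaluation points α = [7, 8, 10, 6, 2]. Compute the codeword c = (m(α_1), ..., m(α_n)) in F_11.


c = [9, 3, 8, 6, 3]

Message polynomial: m(x) = 8 + 1·x + 1·x^2 (mod 11).
For each evaluation point α_i, compute m(α_i) mod 11:
  α_1 = 7: Horner steps 1 → 8 → 9, so m(7) = 9.
  α_2 = 8: Horner steps 1 → 9 → 3, so m(8) = 3.
  α_3 = 10: Horner steps 1 → 0 → 8, so m(10) = 8.
  α_4 = 6: Horner steps 1 → 7 → 6, so m(6) = 6.
  α_5 = 2: Horner steps 1 → 3 → 3, so m(2) = 3.
Codeword c = [9, 3, 8, 6, 3] ∈ F_11^5.


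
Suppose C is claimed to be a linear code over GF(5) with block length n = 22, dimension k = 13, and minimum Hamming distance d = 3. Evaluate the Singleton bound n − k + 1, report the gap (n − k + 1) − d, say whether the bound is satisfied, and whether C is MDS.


Singleton RHS = n − k + 1 = 10, slack = 7, bound satisfied, not MDS.

Singleton bound: d ≤ n − k + 1.
Here n = 22, k = 13, so n − k + 1 = 10.
Given d = 3, check d ≤ 10: YES.
Slack = (n − k + 1) − d = 7.
The code is NOT MDS (slack = 7 > 0).
Description: the claimed parameters are [22, 13, 3]_5; such a code would be non-MDS.


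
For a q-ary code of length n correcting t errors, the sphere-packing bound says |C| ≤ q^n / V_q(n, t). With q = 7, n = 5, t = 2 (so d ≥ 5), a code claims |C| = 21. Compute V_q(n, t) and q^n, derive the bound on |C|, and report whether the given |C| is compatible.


V_q(n, t) = 391, q^n = 16807, Hamming bound = 42, |C| = 21 ≤ bound (satisfied).

Step 1: Compute V_q(n, t) = Σ_{j=0}^2 C(n, j) (q−1)^j.
  j = 0: C(5,0)·(6)^0 = 1·1 = 1.
  j = 1: C(5,1)·(6)^1 = 5·6 = 30.
  j = 2: C(5,2)·(6)^2 = 10·36 = 360.
  V_q(n, t) = 1 + 30 + 360 = 391.
Step 2: q^n = 7^5 = 16807.
Step 3: Hamming bound ⌊q^n / V_q(n,t)⌋ = ⌊16807/391⌋ = 42.
Step 4: Compare |C| = 21 to 42: satisfied.
The claimed |C| lies below the Hamming bound.


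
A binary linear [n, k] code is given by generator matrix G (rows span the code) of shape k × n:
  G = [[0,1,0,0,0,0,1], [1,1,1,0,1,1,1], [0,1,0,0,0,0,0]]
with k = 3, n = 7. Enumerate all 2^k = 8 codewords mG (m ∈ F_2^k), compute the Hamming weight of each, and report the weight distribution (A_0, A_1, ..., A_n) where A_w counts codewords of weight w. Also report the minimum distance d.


Weight distribution: A_0 = 1, A_1 = 2, A_2 = 1, A_4 = 1, A_5 = 2, A_6 = 1. Minimum distance d = 1.

Enumerate all 2^3 = 8 messages m ∈ F_2^3.
For each, compute codeword c = mG in F_2^7, then tally its weight.
  m = 000 → c = 0000000, weight = 0.
  m = 100 → c = 0100001, weight = 2.
  m = 010 → c = 1110111, weight = 6.
  m = 110 → c = 1010110, weight = 4.
  m = 001 → c = 0100000, weight = 1.
  m = 101 → c = 0000001, weight = 1.
  m = 011 → c = 1010111, weight = 5.
  m = 111 → c = 1110110, weight = 5.
Tally weights:
  weight 0: 1 codewords.
  weight 1: 2 codewords.
  weight 2: 1 codewords.
  weight 4: 1 codewords.
  weight 5: 2 codewords.
  weight 6: 1 codewords.
Minimum distance d = smallest w > 0 with A_w > 0 = 1.
Sanity: Σ A_w = 8 = 2^3 = 8 ✓.


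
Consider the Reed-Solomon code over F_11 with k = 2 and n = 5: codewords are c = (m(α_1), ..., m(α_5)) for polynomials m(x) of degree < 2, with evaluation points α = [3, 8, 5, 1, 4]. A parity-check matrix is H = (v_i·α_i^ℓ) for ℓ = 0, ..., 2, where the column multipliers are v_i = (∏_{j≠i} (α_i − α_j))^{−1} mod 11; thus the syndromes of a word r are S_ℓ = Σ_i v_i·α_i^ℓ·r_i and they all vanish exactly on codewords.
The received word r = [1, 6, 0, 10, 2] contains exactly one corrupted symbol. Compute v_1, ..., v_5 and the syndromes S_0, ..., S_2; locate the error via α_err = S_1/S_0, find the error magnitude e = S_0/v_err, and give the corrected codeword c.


S = (7, 2, 10), error at position 3, error magnitude e = 8, c = [1, 6, 3, 10, 2].

Step 1: column multipliers v_i = (∏_{j≠i}(α_i − α_j))^{−1} mod 11.
  i = 1 (α = 3): (3−8)(3−5)(3−1)(3−4) = (−5)·(−2)·2·(−1) = −20 ≡ 2, so v_1 = 2^{−1} = 6 (mod 11).
  i = 2 (α = 8): (8−3)(8−5)(8−1)(8−4) = 5·3·7·4 = 420 ≡ 2, so v_2 = 2^{−1} = 6 (mod 11).
  i = 3 (α = 5): (5−3)(5−8)(5−1)(5−4) = 2·(−3)·4·1 = −24 ≡ 9, so v_3 = 9^{−1} = 5 (mod 11).
  i = 4 (α = 1): (1−3)(1−8)(1−5)(1−4) = (−2)·(−7)·(−4)·(−3) = 168 ≡ 3, so v_4 = 3^{−1} = 4 (mod 11).
  i = 5 (α = 4): (4−3)(4−8)(4−5)(4−1) = 1·(−4)·(−1)·3 = 12 ≡ 1, so v_5 = 1^{−1} = 1 (mod 11).
  v = [6, 6, 5, 4, 1].
Step 2: syndromes of r = [1, 6, 0, 10, 2] (all sums mod 11).
  S_0 = Σ v_i r_i = 6·1 + 6·6 + 5·0 + 4·10 + 1·2 = 84 ≡ 7.
  S_1 = Σ v_i α_i r_i = 6·3·1 + 6·8·6 + 5·5·0 + 4·1·10 + 1·4·2 = 354 ≡ 2.
  α_i^2 mod 11 = [9, 9, 3, 1, 5].
  S_2 = Σ v_i α_i^2 r_i = 6·9·1 + 6·9·6 + 5·3·0 + 4·1·10 + 1·5·2 = 428 ≡ 10.
  S = (7, 2, 10) ≠ 0, so r is not a codeword (an error is present).
Step 3: locate the error. For a single error e at position i, S_ℓ = v_i·e·α_i^ℓ, so α_err = S_1/S_0.
  S_0^{−1} = 7^{−1} = 8 (mod 11), so α_err = 2·8 = 16 ≡ 5 = α_3. Error position i = 3.
  Consistency check: S_2/S_1 = 10·6 = 60 ≡ 5 = α_err ✓ (single-error assumption holds).
Step 4: error magnitude e = S_0/v_3 = S_0·∏_{j≠3}(α_3 − α_j) = 7·9 = 63 ≡ 8 (mod 11).
Step 5: correct position 3: c_3 = r_3 − e = 0 − 8 ≡ 3 (mod 11). Hence c = [1, 6, 3, 10, 2].
  Check: interpolating c through the α_i gives m(x) = 9 + 1·x (degree < 2) with m(α_i) = c_i for every i, so c is indeed a codeword.


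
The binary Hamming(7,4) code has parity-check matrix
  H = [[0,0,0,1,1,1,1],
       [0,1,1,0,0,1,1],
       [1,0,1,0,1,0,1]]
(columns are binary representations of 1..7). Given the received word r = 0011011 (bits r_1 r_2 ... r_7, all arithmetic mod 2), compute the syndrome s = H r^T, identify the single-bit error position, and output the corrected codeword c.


s = (1, 1, 0)^T, error position = 6, corrected codeword c = 0011001

Compute s = H r^T mod 2 one row at a time:
  s_1 = 1 + 0 + 1 + 1 = 3 ≡ 1 (mod 2).
  s_2 = 0 + 1 + 1 + 1 = 3 ≡ 1 (mod 2).
  s_3 = 0 + 1 + 0 + 1 = 2 ≡ 0 (mod 2).
s = (1, 1, 0)^T — this equals column 6 of H (binary 110), so error is at position 6.
Correct: flip bit 6 of r = 0011011 to get c = 0011001.


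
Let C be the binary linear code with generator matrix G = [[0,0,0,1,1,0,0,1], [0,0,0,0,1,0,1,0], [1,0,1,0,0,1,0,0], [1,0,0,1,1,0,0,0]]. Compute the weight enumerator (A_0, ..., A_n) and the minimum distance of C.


Weight distribution: A_0 = 1, A_2 = 2, A_3 = 6, A_4 = 3, A_5 = 2, A_6 = 2. Minimum distance d = 2.

Enumerate all 2^4 = 16 messages m ∈ F_2^4.
For each, compute codeword c = mG in F_2^8, then tally its weight.
  m = 0000 → c = 00000000, weight = 0.
  m = 1000 → c = 00011001, weight = 3.
  m = 0100 → c = 00001010, weight = 2.
  m = 1100 → c = 00010011, weight = 3.
  m = 0010 → c = 10100100, weight = 3.
  m = 1010 → c = 10111101, weight = 6.
  m = 0110 → c = 10101110, weight = 5.
  m = 1110 → c = 10110111, weight = 6.
  m = 0001 → c = 10011000, weight = 3.
  m = 1001 → c = 10000001, weight = 2.
  m = 0101 → c = 10010010, weight = 3.
  m = 1101 → c = 10001011, weight = 4.
  m = 0011 → c = 00111100, weight = 4.
  m = 1011 → c = 00100101, weight = 3.
  m = 0111 → c = 00110110, weight = 4.
  m = 1111 → c = 00101111, weight = 5.
Tally weights:
  weight 0: 1 codewords.
  weight 2: 2 codewords.
  weight 3: 6 codewords.
  weight 4: 3 codewords.
  weight 5: 2 codewords.
  weight 6: 2 codewords.
Minimum distance d = smallest w > 0 with A_w > 0 = 2.
Sanity: Σ A_w = 16 = 2^4 = 16 ✓.


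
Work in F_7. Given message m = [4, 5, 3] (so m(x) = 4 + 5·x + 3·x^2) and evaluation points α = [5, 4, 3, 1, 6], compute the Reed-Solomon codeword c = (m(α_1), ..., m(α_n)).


c = [6, 2, 4, 5, 2]

Message polynomial: m(x) = 4 + 5·x + 3·x^2 (mod 7).
For each evaluation point α_i, compute m(α_i) mod 7:
  α_1 = 5: Horner steps 3 → 6 → 6, so m(5) = 6.
  α_2 = 4: Horner steps 3 → 3 → 2, so m(4) = 2.
  α_3 = 3: Horner steps 3 → 0 → 4, so m(3) = 4.
  α_4 = 1: Horner steps 3 → 1 → 5, so m(1) = 5.
  α_5 = 6: Horner steps 3 → 2 → 2, so m(6) = 2.
Codeword c = [6, 2, 4, 5, 2] ∈ F_7^5.


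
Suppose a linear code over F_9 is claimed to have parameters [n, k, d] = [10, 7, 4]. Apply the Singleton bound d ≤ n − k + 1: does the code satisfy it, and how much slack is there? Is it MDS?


Singleton RHS = n − k + 1 = 4, slack = 0, bound satisfied, MDS.

Singleton bound: d ≤ n − k + 1.
Here n = 10, k = 7, so n − k + 1 = 4.
Given d = 4, check d ≤ 4: YES.
Slack = (n − k + 1) − d = 0.
The code is MDS (slack = 0).
Description: the claimed parameters are [10, 7, 4]_9; such a code would be MDS (meets Singleton bound).


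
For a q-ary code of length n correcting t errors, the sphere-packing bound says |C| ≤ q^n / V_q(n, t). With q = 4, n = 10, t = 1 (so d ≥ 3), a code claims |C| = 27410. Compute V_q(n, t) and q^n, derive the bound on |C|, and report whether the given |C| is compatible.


V_q(n, t) = 31, q^n = 1048576, Hamming bound = 33825, |C| = 27410 ≤ bound (satisfied).

Step 1: Compute V_q(n, t) = Σ_{j=0}^1 C(n, j) (q−1)^j.
  j = 0: C(10,0)·(3)^0 = 1·1 = 1.
  j = 1: C(10,1)·(3)^1 = 10·3 = 30.
  V_q(n, t) = 1 + 30 = 31.
Step 2: q^n = 4^10 = 1048576.
Step 3: Hamming bound ⌊q^n / V_q(n,t)⌋ = ⌊1048576/31⌋ = 33825.
Step 4: Compare |C| = 27410 to 33825: satisfied.
The claimed |C| lies below the Hamming bound.


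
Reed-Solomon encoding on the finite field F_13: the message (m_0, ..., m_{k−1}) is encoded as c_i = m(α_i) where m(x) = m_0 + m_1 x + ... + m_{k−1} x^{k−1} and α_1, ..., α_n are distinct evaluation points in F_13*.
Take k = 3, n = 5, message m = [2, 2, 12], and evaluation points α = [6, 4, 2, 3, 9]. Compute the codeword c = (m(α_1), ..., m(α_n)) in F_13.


c = [4, 7, 2, 12, 4]

Message polynomial: m(x) = 2 + 2·x + 12·x^2 (mod 13).
For each evaluation point α_i, compute m(α_i) mod 13:
  α_1 = 6: Horner steps 12 → 9 → 4, so m(6) = 4.
  α_2 = 4: Horner steps 12 → 11 → 7, so m(4) = 7.
  α_3 = 2: Horner steps 12 → 0 → 2, so m(2) = 2.
  α_4 = 3: Horner steps 12 → 12 → 12, so m(3) = 12.
  α_5 = 9: Horner steps 12 → 6 → 4, so m(9) = 4.
Codeword c = [4, 7, 2, 12, 4] ∈ F_13^5.


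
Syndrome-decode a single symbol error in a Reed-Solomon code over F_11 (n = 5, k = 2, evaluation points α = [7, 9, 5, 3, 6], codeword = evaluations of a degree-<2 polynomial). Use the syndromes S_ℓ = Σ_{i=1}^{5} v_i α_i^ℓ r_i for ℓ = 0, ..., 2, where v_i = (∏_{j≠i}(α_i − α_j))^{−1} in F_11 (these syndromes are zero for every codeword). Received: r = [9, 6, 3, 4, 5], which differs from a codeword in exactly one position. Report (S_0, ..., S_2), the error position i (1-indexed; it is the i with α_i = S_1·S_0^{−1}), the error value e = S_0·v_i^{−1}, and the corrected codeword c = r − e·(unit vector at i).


S = (4, 9, 1), error at position 3, error magnitude e = 2, c = [9, 6, 1, 4, 5].

Step 1: column multipliers v_i = (∏_{j≠i}(α_i − α_j))^{−1} mod 11.
  i = 1 (α = 7): (7−9)(7−5)(7−3)(7−6) = (−2)·2·4·1 = −16 ≡ 6, so v_1 = 6^{−1} = 2 (mod 11).
  i = 2 (α = 9): (9−7)(9−5)(9−3)(9−6) = 2·4·6·3 = 144 ≡ 1, so v_2 = 1^{−1} = 1 (mod 11).
  i = 3 (α = 5): (5−7)(5−9)(5−3)(5−6) = (−2)·(−4)·2·(−1) = −16 ≡ 6, so v_3 = 6^{−1} = 2 (mod 11).
  i = 4 (α = 3): (3−7)(3−9)(3−5)(3−6) = (−4)·(−6)·(−2)·(−3) = 144 ≡ 1, so v_4 = 1^{−1} = 1 (mod 11).
  i = 5 (α = 6): (6−7)(6−9)(6−5)(6−3) = (−1)·(−3)·1·3 = 9 ≡ 9, so v_5 = 9^{−1} = 5 (mod 11).
  v = [2, 1, 2, 1, 5].
Step 2: syndromes of r = [9, 6, 3, 4, 5] (all sums mod 11).
  S_0 = Σ v_i r_i = 2·9 + 1·6 + 2·3 + 1·4 + 5·5 = 59 ≡ 4.
  S_1 = Σ v_i α_i r_i = 2·7·9 + 1·9·6 + 2·5·3 + 1·3·4 + 5·6·5 = 372 ≡ 9.
  α_i^2 mod 11 = [5, 4, 3, 9, 3].
  S_2 = Σ v_i α_i^2 r_i = 2·5·9 + 1·4·6 + 2·3·3 + 1·9·4 + 5·3·5 = 243 ≡ 1.
  S = (4, 9, 1) ≠ 0, so r is not a codeword (an error is present).
Step 3: locate the error. For a single error e at position i, S_ℓ = v_i·e·α_i^ℓ, so α_err = S_1/S_0.
  S_0^{−1} = 4^{−1} = 3 (mod 11), so α_err = 9·3 = 27 ≡ 5 = α_3. Error position i = 3.
  Consistency check: S_2/S_1 = 1·5 = 5 ≡ 5 = α_err ✓ (single-error assumption holds).
Step 4: error magnitude e = S_0/v_3 = S_0·∏_{j≠3}(α_3 − α_j) = 4·6 = 24 ≡ 2 (mod 11).
Step 5: correct position 3: c_3 = r_3 − e = 3 − 2 ≡ 1 (mod 11). Hence c = [9, 6, 1, 4, 5].
  Check: interpolating c through the α_i gives m(x) = 3 + 4·x (degree < 2) with m(α_i) = c_i for every i, so c is indeed a codeword.


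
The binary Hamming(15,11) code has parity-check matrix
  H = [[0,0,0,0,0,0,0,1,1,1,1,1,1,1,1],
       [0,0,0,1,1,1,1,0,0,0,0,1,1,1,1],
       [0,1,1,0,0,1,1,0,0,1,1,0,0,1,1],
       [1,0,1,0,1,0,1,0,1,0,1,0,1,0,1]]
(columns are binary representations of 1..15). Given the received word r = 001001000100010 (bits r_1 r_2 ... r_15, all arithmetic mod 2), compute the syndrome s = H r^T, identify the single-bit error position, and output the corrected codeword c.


s = (0, 0, 0, 1)^T, error position = 1, corrected codeword c = 101001000100010

Compute s = H r^T mod 2 one row at a time:
  s_1 = 0 + 0 + 1 + 0 + 0 + 0 + 1 + 0 = 2 ≡ 0 (mod 2).
  s_2 = 0 + 0 + 1 + 0 + 0 + 0 + 1 + 0 = 2 ≡ 0 (mod 2).
  s_3 = 0 + 1 + 1 + 0 + 1 + 0 + 1 + 0 = 4 ≡ 0 (mod 2).
  s_4 = 0 + 1 + 0 + 0 + 0 + 0 + 0 + 0 = 1 ≡ 1 (mod 2).
s = (0, 0, 0, 1)^T — this equals column 1 of H (binary 0001), so error is at position 1.
Correct: flip bit 1 of r = 001001000100010 to get c = 101001000100010.


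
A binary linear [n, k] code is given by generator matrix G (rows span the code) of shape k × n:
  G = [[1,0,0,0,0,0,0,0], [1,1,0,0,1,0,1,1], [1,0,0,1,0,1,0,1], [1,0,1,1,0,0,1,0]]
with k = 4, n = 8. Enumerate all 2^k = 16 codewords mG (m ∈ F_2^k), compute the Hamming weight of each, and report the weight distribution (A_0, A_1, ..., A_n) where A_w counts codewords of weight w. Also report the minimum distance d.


Weight distribution: A_0 = 1, A_1 = 1, A_3 = 2, A_4 = 5, A_5 = 5, A_6 = 2. Minimum distance d = 1.

Enumerate all 2^4 = 16 messages m ∈ F_2^4.
For each, compute codeword c = mG in F_2^8, then tally its weight.
  m = 0000 → c = 00000000, weight = 0.
  m = 1000 → c = 10000000, weight = 1.
  m = 0100 → c = 11001011, weight = 5.
  m = 1100 → c = 01001011, weight = 4.
  m = 0010 → c = 10010101, weight = 4.
  m = 1010 → c = 00010101, weight = 3.
  m = 0110 → c = 01011110, weight = 5.
  m = 1110 → c = 11011110, weight = 6.
  m = 0001 → c = 10110010, weight = 4.
  m = 1001 → c = 00110010, weight = 3.
  m = 0101 → c = 01111001, weight = 5.
  m = 1101 → c = 11111001, weight = 6.
  m = 0011 → c = 00100111, weight = 4.
  m = 1011 → c = 10100111, weight = 5.
  m = 0111 → c = 11101100, weight = 5.
  m = 1111 → c = 01101100, weight = 4.
Tally weights:
  weight 0: 1 codewords.
  weight 1: 1 codewords.
  weight 3: 2 codewords.
  weight 4: 5 codewords.
  weight 5: 5 codewords.
  weight 6: 2 codewords.
Minimum distance d = smallest w > 0 with A_w > 0 = 1.
Sanity: Σ A_w = 16 = 2^4 = 16 ✓.


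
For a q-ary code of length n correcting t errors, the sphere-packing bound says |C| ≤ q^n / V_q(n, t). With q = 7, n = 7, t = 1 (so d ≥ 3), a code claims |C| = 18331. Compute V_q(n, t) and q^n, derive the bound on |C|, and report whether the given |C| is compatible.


V_q(n, t) = 43, q^n = 823543, Hamming bound = 19152, |C| = 18331 ≤ bound (satisfied).

Step 1: Compute V_q(n, t) = Σ_{j=0}^1 C(n, j) (q−1)^j.
  j = 0: C(7,0)·(6)^0 = 1·1 = 1.
  j = 1: C(7,1)·(6)^1 = 7·6 = 42.
  V_q(n, t) = 1 + 42 = 43.
Step 2: q^n = 7^7 = 823543.
Step 3: Hamming bound ⌊q^n / V_q(n,t)⌋ = ⌊823543/43⌋ = 19152.
Step 4: Compare |C| = 18331 to 19152: satisfied.
The claimed |C| lies below the Hamming bound.


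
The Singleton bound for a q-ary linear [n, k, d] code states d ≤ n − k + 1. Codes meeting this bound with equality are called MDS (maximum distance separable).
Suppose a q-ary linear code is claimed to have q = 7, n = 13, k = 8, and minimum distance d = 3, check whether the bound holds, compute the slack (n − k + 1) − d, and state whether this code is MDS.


Singleton RHS = n − k + 1 = 6, slack = 3, bound satisfied, not MDS.

Singleton bound: d ≤ n − k + 1.
Here n = 13, k = 8, so n − k + 1 = 6.
Given d = 3, check d ≤ 6: YES.
Slack = (n − k + 1) − d = 3.
The code is NOT MDS (slack = 3 > 0).
Description: the claimed parameters are [13, 8, 3]_7; such a code would be non-MDS.
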